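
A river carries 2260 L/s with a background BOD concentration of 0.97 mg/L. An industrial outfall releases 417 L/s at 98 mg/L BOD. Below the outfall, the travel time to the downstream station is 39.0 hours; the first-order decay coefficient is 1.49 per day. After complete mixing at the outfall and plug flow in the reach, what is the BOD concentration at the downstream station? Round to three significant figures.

1.43 mg/L

Mixed concentration C = ΣQC/ΣQ = (2260·0.9700 + 417.0·98.00) / 2677 = 43060/2677 = 16.08 mg/L.
Applying C = C₀e^(−kt): 16.08 × 0.08881 = 1.428 mg/L.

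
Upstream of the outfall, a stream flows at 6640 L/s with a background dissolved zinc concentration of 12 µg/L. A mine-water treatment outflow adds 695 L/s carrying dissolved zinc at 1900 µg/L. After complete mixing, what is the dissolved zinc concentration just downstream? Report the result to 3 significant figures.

Mixed concentration C = ΣQC/ΣQ = (6640·12.00 + 695.0·1900) / 7335 = 1400000/7335 = 190.9 µg/L.

191 µg/L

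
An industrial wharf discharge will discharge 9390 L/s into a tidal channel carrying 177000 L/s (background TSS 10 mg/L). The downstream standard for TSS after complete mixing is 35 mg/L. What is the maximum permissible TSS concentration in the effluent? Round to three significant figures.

At the limit, (Qr·Cr + Qe·Cₑ)/(Qr + Qe) = 35:
Cₑ = (186400·35 − 177000·10.00) / 9390 = 506.2 mg/L.

506 mg/L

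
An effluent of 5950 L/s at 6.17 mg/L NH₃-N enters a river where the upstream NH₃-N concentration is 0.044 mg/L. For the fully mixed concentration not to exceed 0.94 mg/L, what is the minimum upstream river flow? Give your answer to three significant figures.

Set C_mix = 0.94: (Q·0.04400 + 5950·6.170) / (Q + 5950) = 0.94
→ Q = 5950·(6.170 − 0.94)/(0.94 − 0.04400) = 34730 L/s.

34700 L/s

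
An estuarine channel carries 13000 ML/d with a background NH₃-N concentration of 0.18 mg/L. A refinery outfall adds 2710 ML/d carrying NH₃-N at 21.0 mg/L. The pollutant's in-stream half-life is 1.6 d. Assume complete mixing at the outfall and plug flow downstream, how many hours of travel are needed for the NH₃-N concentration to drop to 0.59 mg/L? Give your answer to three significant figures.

103 h

Flow-weighted average: C = (13000·0.1800 + 2710·21.00) / 15710 = 59250/15710 = 3.771 mg/L.
Half-life 1.6 d → k = ln 2 / 1.6 = 0.4332 d⁻¹.
3.771·exp(−k·t) = 0.59 → t = ln(3.771/0.59)/k = 370000 s = 102.8 h.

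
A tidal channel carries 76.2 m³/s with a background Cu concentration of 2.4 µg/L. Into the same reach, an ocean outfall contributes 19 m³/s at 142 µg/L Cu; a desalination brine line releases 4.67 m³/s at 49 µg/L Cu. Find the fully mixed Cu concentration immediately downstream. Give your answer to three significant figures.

After mixing, C = (76.20·2.400 + 19.00·142.0 + 4.670·49.00) / 99.87 = 3110/99.87 = 31.14 µg/L.

31.1 µg/L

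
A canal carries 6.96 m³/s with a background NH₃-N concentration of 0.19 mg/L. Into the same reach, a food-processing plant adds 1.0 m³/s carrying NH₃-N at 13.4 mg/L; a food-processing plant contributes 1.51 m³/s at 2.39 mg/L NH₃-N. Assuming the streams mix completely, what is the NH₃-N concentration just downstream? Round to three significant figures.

1.94 mg/L

Flow-weighted average: C = (6.960·0.1900 + 1.000·13.40 + 1.510·2.390) / 9.470 = 18.33/9.470 = 1.936 mg/L.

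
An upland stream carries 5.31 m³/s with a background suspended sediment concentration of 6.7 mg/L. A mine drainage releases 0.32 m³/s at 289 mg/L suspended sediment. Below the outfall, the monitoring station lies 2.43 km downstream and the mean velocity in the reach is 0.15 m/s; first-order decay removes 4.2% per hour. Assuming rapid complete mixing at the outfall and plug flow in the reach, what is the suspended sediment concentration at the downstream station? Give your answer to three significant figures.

Conservation of mass: C = (5.310·6.700 + 0.3200·289.0) / 5.630 = 128.1/5.630 = 22.75 mg/L.
Travel time t = 2.43·1000 / 0.15 = 16200 s = 4.500 h.
4.2%/h lost → k = −ln(1 − 0.042) = 0.04291 h⁻¹.
First-order decay: C = 22.75·exp(−k·t) = 22.75·0.8244 = 18.75 mg/L.

18.8 mg/L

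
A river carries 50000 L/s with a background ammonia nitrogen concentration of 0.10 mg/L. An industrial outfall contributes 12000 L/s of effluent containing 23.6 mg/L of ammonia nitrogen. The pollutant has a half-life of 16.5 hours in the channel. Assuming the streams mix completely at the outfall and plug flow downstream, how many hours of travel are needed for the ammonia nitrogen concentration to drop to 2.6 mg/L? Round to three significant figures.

13.8 h

After mixing, C = (50000·0.1000 + 12000·23.60) / 62000 = 288200/62000 = 4.648 mg/L.
Half-life 16.5 h → k = ln 2 / 16.5 = 0.04201 h⁻¹ = 1.008 d⁻¹.
4.648·exp(−k·t) = 2.6 → t = ln(4.648/2.6)/k = 49790 s = 13.83 h.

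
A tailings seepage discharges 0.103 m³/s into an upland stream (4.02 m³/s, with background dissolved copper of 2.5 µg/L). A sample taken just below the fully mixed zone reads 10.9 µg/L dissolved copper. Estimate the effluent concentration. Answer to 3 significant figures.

339 µg/L

Mass balance: 4.020·2.500 + 0.1030·Cₑ = 4.123·10.90
→ Cₑ = (4.123·10.90 − 4.020·2.500) / 0.1030 = 338.7 µg/L.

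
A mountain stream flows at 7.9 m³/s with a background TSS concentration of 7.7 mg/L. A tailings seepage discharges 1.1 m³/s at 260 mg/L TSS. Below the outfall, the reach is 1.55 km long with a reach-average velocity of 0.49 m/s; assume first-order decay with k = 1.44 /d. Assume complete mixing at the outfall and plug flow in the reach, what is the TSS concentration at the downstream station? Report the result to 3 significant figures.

Conservation of mass: C = (7.900·7.700 + 1.100·260.0) / 9.000 = 346.8/9.000 = 38.54 mg/L.
Travel time t = 1.55·1000 / 0.49 = 3163 s = 0.8787 h.
First-order decay: C = 38.54·exp(−k·t) = 38.54·0.9486 = 36.56 mg/L.

36.6 mg/L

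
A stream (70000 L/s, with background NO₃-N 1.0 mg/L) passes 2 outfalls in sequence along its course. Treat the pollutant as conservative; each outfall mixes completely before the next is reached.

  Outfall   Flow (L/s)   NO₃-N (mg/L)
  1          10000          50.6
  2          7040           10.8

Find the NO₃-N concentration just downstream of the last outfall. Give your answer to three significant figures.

Below outfall 1: Q → 80000 L/s, C = (70000·1.000 + 10000·50.60)/80000 = 7.200 mg/L.
Below outfall 2: Q → 87040 L/s, C = (80000·7.200 + 7040·10.80)/87040 = 7.491 mg/L.

7.49 mg/L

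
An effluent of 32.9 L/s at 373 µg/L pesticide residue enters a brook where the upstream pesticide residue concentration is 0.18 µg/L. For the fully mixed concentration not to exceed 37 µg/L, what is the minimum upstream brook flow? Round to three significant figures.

300 L/s

Set C_mix = 37: (Q·0.1800 + 32.90·373.0) / (Q + 32.90) = 37
→ Q = 32.90·(373.0 − 37)/(37 − 0.1800) = 300.2 L/s.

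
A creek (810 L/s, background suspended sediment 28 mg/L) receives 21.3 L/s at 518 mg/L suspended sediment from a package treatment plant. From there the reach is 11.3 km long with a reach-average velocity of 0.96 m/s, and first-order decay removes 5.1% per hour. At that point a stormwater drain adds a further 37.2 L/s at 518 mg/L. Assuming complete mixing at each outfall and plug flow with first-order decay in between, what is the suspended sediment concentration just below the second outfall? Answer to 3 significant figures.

Conservation of mass: C = (810.0·28.00 + 21.30·518.0) / 831.3 = 33710/831.3 = 40.56 mg/L; combined flow 831.3 L/s.
Travel time t = 11.3·1000 / 0.96 = 11770 s = 3.270 h.
5.1%/h lost → k = −ln(1 − 0.051) = 0.05235 h⁻¹.
Decay over the reach: 40.56·exp(−kt) = 40.56·0.8427 = 34.18 mg/L.
Second outfall: C = (831.3·34.18 + 37.20·518.0)/868.5 = 54.90 mg/L.

54.9 mg/L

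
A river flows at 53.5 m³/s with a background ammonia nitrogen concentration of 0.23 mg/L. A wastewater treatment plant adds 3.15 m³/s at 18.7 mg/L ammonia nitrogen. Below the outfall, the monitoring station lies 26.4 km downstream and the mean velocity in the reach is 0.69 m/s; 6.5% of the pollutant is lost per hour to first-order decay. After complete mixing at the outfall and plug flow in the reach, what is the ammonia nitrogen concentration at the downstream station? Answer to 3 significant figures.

0.615 mg/L

Mass balance: C = (53.50·0.2300 + 3.150·18.70) / 56.65 = 71.21/56.65 = 1.257 mg/L.
Travel time t = 26.4·1000 / 0.69 = 38260 s = 10.63 h.
6.5%/h lost → k = −ln(1 − 0.065) = 0.06721 h⁻¹.
After decay, C = 1.257 × e^(−kt) = 1.257 × 0.4895 = 0.6154 mg/L.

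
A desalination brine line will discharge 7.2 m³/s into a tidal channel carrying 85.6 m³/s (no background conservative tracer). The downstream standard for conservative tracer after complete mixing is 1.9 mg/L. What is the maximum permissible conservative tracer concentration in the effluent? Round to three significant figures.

24.5 mg/L

At the limit, (Qr·Cr + Qe·Cₑ)/(Qr + Qe) = 1.9:
Cₑ = (92.80·1.9 − 85.60·0) / 7.200 = 24.49 mg/L.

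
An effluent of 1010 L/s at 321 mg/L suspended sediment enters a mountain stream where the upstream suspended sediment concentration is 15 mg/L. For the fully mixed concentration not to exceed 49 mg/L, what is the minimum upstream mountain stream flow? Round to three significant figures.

Set C_mix = 49: (Q·15.00 + 1010·321.0) / (Q + 1010) = 49
→ Q = 1010·(321.0 − 49)/(49 − 15.00) = 8080 L/s.

8080 L/s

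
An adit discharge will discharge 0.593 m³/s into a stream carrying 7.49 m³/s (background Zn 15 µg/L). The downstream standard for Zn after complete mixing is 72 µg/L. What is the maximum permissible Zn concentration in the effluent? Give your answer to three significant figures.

At the limit, (Qr·Cr + Qe·Cₑ)/(Qr + Qe) = 72:
Cₑ = (8.083·72 − 7.490·15.00) / 0.5930 = 791.9 µg/L.

792 µg/L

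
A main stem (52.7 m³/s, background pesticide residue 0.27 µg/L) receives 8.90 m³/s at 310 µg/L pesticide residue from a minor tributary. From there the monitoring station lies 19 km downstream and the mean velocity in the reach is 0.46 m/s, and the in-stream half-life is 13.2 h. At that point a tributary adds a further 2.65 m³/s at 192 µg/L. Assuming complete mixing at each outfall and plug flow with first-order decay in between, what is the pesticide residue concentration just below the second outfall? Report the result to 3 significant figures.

31.5 µg/L

After mixing, C = (52.70·0.2700 + 8.900·310.0) / 61.60 = 2773/61.60 = 45.02 µg/L; combined flow 61.60 m³/s.
Travel time t = 19·1000 / 0.46 = 41300 s = 11.47 h.
Half-life 13.2 h → k = ln 2 / 13.2 = 0.05251 h⁻¹ = 1.260 d⁻¹.
After decay, C = 45.02 × e^(−kt) = 45.02 × 0.5475 = 24.65 µg/L.
At the second outfall, C = (61.60·24.65 + 2.650·192.0) / (61.60 + 2.650) = 31.55 µg/L.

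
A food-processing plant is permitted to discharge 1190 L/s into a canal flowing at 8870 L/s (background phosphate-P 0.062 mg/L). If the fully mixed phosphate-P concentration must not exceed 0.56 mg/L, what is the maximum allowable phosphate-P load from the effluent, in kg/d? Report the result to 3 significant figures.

439 kg/d

Mass balance at the limit: 8870·0.06200 + 1190·Cₑ = 10060·0.56 → Cₑ = 4.272 mg/L.
1190 L/s = 1.190 m³/s. Load = 1.190 m³/s × 4.272 g/m³ × 86 400 s/d = 439.2 kg/d.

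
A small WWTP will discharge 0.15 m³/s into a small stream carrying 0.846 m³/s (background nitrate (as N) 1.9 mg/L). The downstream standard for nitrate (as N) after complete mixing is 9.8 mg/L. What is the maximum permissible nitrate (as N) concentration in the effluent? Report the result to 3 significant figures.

At the limit, (Qr·Cr + Qe·Cₑ)/(Qr + Qe) = 9.8:
Cₑ = (0.9960·9.8 − 0.8460·1.900) / 0.1500 = 54.36 mg/L.

54.4 mg/L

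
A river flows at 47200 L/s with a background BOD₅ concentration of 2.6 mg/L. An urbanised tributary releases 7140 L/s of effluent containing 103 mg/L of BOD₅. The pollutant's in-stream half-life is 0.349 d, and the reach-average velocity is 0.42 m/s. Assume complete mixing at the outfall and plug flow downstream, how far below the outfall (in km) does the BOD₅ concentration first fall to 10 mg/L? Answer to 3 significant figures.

Conservation of mass: C = (47200·2.600 + 7140·103.0) / 54340 = 858100/54340 = 15.79 mg/L.
Half-life 0.349 d → k = ln 2 / 0.349 = 1.986 d⁻¹.
Set 15.79·exp(−k·t) = 10 → t = ln(15.79/10)/k = 19880 s = 5.521 h.
Distance = v·t = 0.42·19880 = 8348 m = 8.348 km.

8.35 km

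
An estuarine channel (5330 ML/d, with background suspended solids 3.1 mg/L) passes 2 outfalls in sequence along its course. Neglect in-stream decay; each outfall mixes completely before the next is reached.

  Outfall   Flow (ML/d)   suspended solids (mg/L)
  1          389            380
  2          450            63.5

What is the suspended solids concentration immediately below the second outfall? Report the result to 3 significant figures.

31.3 mg/L

Outfall 1: combined Q = 5719 ML/d; C = (5330·3.100 + 389.0·380.0)/5719 = 28.74 mg/L.
Outfall 2: combined Q = 6169 ML/d; C = (5719·28.74 + 450.0·63.50)/6169 = 31.27 mg/L.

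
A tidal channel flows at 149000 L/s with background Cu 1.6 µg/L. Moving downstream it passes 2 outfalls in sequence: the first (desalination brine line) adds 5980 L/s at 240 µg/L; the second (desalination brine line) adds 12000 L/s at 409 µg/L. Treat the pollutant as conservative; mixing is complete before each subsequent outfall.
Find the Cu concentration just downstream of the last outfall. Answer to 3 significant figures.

39.4 µg/L

After outfall 1: Q = 149000 + 5980 = 155000 L/s; C = (149000·1.600 + 5980·240.0)/155000 = 10.80 µg/L.
After outfall 2: Q = 155000 + 12000 = 167000 L/s; C = (155000·10.80 + 12000·409.0)/167000 = 39.42 µg/L.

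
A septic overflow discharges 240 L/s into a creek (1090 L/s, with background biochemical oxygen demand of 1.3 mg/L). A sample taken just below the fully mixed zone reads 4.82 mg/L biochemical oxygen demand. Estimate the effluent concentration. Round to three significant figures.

20.8 mg/L

Mass balance: 1090·1.300 + 240.0·Cₑ = 1330·4.820
→ Cₑ = (1330·4.820 − 1090·1.300) / 240.0 = 20.81 mg/L.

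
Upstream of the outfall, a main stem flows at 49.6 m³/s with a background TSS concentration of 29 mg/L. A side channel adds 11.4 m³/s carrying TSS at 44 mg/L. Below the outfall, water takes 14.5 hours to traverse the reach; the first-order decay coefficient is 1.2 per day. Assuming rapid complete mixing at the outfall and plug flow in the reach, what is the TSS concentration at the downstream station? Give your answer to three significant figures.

15.4 mg/L

Conservation of mass: C = (49.60·29.00 + 11.40·44.00) / 61.00 = 1940/61.00 = 31.80 mg/L.
After decay, C = 31.80 × e^(−kt) = 31.80 × 0.4843 = 15.40 mg/L.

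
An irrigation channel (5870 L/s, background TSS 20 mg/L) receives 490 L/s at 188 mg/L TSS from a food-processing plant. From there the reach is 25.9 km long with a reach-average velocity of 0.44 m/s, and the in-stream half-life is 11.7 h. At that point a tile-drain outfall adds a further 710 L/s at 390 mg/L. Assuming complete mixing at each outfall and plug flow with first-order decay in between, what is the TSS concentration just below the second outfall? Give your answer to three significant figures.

Conservation of mass: C = (5870·20.00 + 490.0·188.0) / 6360 = 209500/6360 = 32.94 mg/L; combined flow 6360 L/s.
Travel time t = 25.9·1000 / 0.44 = 58860 s = 16.35 h.
Half-life 11.7 h → k = ln 2 / 11.7 = 0.05924 h⁻¹ = 1.422 d⁻¹.
After decay, C = 32.94 × e^(−kt) = 32.94 × 0.3796 = 12.50 mg/L.
Second outfall: C = (6360·12.50 + 710.0·390.0)/7070 = 50.41 mg/L.

50.4 mg/L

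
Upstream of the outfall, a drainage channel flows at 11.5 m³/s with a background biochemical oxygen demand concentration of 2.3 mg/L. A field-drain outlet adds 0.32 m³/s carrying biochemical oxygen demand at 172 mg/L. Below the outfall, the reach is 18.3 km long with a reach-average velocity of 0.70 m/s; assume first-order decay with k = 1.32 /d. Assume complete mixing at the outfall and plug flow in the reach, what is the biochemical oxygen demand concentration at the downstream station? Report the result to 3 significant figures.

Flow-weighted average: C = (11.50·2.300 + 0.3200·172.0) / 11.82 = 81.49/11.82 = 6.894 mg/L.
Travel time t = 18.3·1000 / 0.70 = 26140 s = 7.262 h.
Applying C = C₀e^(−kt): 6.894 × 0.6707 = 4.624 mg/L.

4.62 mg/L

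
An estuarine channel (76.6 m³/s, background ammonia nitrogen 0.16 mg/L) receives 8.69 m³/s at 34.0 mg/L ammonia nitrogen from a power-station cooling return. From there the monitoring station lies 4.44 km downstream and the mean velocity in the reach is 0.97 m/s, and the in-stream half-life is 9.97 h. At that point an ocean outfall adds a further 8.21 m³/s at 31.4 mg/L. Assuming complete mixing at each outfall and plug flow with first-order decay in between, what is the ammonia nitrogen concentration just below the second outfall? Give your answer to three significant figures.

Flow-weighted average: C = (76.60·0.1600 + 8.690·34.00) / 85.29 = 307.7/85.29 = 3.608 mg/L; combined flow 85.29 m³/s.
Travel time t = 4.44·1000 / 0.97 = 4577 s = 1.271 h.
Half-life 9.97 h → k = ln 2 / 9.97 = 0.06952 h⁻¹ = 1.669 d⁻¹.
Applying C = C₀e^(−kt): 3.608 × 0.9154 = 3.303 mg/L.
At the second outfall, C = (85.29·3.303 + 8.210·31.40) / (85.29 + 8.210) = 5.770 mg/L.

5.77 mg/L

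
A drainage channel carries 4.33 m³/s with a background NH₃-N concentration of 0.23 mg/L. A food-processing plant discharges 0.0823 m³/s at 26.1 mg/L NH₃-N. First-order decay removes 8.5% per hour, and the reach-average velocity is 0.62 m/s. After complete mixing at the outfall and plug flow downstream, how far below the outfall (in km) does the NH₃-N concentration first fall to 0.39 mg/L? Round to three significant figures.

Mass balance: C = (4.330·0.2300 + 0.08230·26.10) / 4.412 = 3.144/4.412 = 0.7125 mg/L.
8.5%/h lost → k = −ln(1 − 0.085) = 0.08883 h⁻¹.
Set 0.7125·exp(−k·t) = 0.39 → t = ln(0.7125/0.39)/k = 24420 s = 6.785 h.
Distance = v·t = 0.62·24420 = 15140 m = 15.14 km.

15.1 km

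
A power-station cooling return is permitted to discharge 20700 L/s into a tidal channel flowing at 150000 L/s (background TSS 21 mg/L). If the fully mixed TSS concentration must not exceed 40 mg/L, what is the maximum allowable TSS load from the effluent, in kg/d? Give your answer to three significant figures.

318000 kg/d

Mass balance at the limit: 150000·21.00 + 20700·Cₑ = 170700·40 → Cₑ = 177.7 mg/L.
20700 L/s = 20.70 m³/s. Load = 20.70 m³/s × 177.7 g/m³ × 86 400 s/d = 317800 kg/d.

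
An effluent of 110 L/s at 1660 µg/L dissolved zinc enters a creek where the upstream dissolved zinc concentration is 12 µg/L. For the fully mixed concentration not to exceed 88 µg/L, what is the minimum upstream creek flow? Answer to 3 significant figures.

2280 L/s

Set C_mix = 88: (Q·12.00 + 110.0·1660) / (Q + 110.0) = 88
→ Q = 110.0·(1660 − 88)/(88 − 12.00) = 2275 L/s.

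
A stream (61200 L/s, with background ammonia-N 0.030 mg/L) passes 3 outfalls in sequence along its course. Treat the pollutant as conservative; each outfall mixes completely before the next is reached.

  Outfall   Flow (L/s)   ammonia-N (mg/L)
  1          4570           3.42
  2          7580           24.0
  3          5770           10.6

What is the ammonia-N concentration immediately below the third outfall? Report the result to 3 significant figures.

3.29 mg/L

After outfall 1: Q = 61200 + 4570 = 65770 L/s; C = (61200·0.03000 + 4570·3.420)/65770 = 0.2656 mg/L.
After outfall 2: Q = 65770 + 7580 = 73350 L/s; C = (65770·0.2656 + 7580·24.00)/73350 = 2.718 mg/L.
After outfall 3: Q = 73350 + 5770 = 79120 L/s; C = (73350·2.718 + 5770·10.60)/79120 = 3.293 mg/L.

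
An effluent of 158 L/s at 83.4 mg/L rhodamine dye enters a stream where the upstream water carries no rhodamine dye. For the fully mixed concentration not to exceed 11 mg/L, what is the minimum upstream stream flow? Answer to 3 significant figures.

1040 L/s

Set C_mix = 11: (Q·0 + 158.0·83.40) / (Q + 158.0) = 11
→ Q = 158.0·(83.40 − 11)/(11 − 0) = 1040 L/s.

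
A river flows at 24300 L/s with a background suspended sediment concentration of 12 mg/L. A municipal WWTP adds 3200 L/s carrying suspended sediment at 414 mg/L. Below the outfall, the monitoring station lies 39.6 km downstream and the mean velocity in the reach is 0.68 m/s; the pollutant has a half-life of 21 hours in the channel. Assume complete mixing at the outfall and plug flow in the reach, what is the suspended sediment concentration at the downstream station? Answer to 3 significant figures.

34.5 mg/L

Mixed concentration C = ΣQC/ΣQ = (24300·12.00 + 3200·414.0) / 27500 = 1616000/27500 = 58.78 mg/L.
Travel time t = 39.6·1000 / 0.68 = 58240 s = 16.18 h.
Half-life 21 h → k = ln 2 / 21 = 0.03301 h⁻¹ = 0.7922 d⁻¹.
First-order decay: C = 58.78·exp(−k·t) = 58.78·0.5863 = 34.46 mg/L.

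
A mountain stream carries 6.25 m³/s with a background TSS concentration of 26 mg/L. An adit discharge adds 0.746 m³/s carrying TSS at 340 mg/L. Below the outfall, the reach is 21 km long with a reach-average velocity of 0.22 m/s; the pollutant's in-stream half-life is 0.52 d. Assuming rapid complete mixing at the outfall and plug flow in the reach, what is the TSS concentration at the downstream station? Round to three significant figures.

Conservation of mass: C = (6.250·26.00 + 0.7460·340.0) / 6.996 = 416.1/6.996 = 59.48 mg/L.
Travel time t = 21·1000 / 0.22 = 95450 s = 26.52 h.
Half-life 0.52 d → k = ln 2 / 0.52 = 1.333 d⁻¹.
First-order decay: C = 59.48·exp(−k·t) = 59.48·0.2293 = 13.64 mg/L.

13.6 mg/L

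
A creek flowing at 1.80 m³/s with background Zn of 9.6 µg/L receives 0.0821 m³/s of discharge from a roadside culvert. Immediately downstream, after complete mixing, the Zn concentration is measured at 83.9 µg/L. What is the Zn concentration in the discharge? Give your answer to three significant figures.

Mass balance: 1.800·9.600 + 0.08210·Cₑ = 1.882·83.90
→ Cₑ = (1.882·83.90 − 1.800·9.600) / 0.08210 = 1713 µg/L.

1710 µg/L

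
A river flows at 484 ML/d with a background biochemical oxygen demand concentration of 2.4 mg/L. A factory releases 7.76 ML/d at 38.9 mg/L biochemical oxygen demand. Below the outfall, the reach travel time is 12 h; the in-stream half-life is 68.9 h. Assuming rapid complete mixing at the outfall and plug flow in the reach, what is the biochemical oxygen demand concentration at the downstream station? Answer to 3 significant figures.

2.64 mg/L

Mixed concentration C = ΣQC/ΣQ = (484.0·2.400 + 7.760·38.90) / 491.8 = 1463/491.8 = 2.976 mg/L.
Half-life 68.9 h → k = ln 2 / 68.9 = 0.01006 h⁻¹ = 0.2414 d⁻¹.
Decay over the reach: 2.976·exp(−kt) = 2.976·0.8863 = 2.638 mg/L.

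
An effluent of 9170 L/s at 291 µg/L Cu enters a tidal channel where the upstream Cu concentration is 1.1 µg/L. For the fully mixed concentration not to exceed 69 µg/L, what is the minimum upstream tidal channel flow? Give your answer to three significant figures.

30000 L/s

Set C_mix = 69: (Q·1.100 + 9170·291.0) / (Q + 9170) = 69
→ Q = 9170·(291.0 − 69)/(69 − 1.100) = 29980 L/s.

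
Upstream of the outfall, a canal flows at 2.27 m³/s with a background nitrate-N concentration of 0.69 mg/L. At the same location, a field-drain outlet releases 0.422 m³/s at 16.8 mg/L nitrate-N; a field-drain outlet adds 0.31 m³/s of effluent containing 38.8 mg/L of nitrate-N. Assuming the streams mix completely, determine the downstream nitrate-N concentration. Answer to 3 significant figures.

6.89 mg/L

Flow-weighted average: C = (2.270·0.6900 + 0.4220·16.80 + 0.3100·38.80) / 3.002 = 20.68/3.002 = 6.890 mg/L.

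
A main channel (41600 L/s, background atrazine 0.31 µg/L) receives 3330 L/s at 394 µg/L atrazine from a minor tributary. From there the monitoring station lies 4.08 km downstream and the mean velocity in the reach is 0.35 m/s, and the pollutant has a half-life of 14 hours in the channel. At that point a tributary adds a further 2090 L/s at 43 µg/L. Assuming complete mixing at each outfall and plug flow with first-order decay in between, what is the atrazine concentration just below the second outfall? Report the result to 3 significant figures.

Mass balance: C = (41600·0.3100 + 3330·394.0) / 44930 = 1325000/44930 = 29.49 µg/L; combined flow 44930 L/s.
Travel time t = 4.08·1000 / 0.35 = 11660 s = 3.238 h.
Half-life 14 h → k = ln 2 / 14 = 0.04951 h⁻¹ = 1.188 d⁻¹.
Applying C = C₀e^(−kt): 29.49 × 0.8519 = 25.12 µg/L.
Second outfall: C = (44930·25.12 + 2090·43.00)/47020 = 25.92 µg/L.

25.9 µg/L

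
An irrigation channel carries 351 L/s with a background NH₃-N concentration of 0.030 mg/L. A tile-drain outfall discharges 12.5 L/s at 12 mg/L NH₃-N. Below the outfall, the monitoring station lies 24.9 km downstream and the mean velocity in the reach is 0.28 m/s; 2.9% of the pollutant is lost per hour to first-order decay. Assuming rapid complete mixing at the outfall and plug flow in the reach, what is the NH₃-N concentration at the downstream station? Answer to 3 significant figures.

Conservation of mass: C = (351.0·0.03000 + 12.50·12.00) / 363.5 = 160.5/363.5 = 0.4416 mg/L.
Travel time t = 24.9·1000 / 0.28 = 88930 s = 24.70 h.
2.9%/h lost → k = −ln(1 − 0.029) = 0.02943 h⁻¹.
First-order decay: C = 0.4416·exp(−k·t) = 0.4416·0.4834 = 0.2135 mg/L.

0.213 mg/L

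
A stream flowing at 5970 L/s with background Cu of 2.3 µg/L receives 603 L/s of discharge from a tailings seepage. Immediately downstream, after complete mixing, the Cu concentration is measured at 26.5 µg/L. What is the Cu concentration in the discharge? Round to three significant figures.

266 µg/L

Mass balance: 5970·2.300 + 603.0·Cₑ = 6573·26.50
→ Cₑ = (6573·26.50 − 5970·2.300) / 603.0 = 266.1 µg/L.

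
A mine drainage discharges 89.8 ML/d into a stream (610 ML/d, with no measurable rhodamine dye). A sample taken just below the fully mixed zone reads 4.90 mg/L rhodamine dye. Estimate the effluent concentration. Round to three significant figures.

Mass balance: 610.0·0 + 89.80·Cₑ = 699.8·4.900
→ Cₑ = (699.8·4.900 − 610.0·0) / 89.80 = 38.19 mg/L.

38.2 mg/L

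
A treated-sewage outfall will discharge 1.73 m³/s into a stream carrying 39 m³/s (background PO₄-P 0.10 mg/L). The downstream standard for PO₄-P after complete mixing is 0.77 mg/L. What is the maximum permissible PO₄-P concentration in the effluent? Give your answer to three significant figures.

At the limit, (Qr·Cr + Qe·Cₑ)/(Qr + Qe) = 0.77:
Cₑ = (40.73·0.77 − 39.00·0.1000) / 1.730 = 15.87 mg/L.

15.9 mg/L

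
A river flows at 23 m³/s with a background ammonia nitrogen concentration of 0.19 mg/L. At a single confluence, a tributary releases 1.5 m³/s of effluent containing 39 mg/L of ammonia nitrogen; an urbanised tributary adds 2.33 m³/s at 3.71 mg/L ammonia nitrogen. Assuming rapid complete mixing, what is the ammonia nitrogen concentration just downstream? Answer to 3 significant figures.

2.67 mg/L

Flow-weighted average: C = (23.00·0.1900 + 1.500·39.00 + 2.330·3.710) / 26.83 = 71.51/26.83 = 2.665 mg/L.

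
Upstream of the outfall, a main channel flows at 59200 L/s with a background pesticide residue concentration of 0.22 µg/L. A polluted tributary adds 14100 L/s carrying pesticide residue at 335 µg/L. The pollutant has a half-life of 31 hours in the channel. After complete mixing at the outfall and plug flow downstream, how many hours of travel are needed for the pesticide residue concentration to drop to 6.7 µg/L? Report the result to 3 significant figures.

Flow-weighted average: C = (59200·0.2200 + 14100·335.0) / 73300 = 4737000/73300 = 64.62 µg/L.
Half-life 31 h → k = ln 2 / 31 = 0.02236 h⁻¹ = 0.5366 d⁻¹.
64.62·exp(−k·t) = 6.7 → t = ln(64.62/6.7)/k = 364900 s = 101.4 h.

101 h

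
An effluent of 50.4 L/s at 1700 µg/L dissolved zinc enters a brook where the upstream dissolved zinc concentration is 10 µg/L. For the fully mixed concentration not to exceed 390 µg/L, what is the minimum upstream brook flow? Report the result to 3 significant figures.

Set C_mix = 390: (Q·10.00 + 50.40·1700) / (Q + 50.40) = 390
→ Q = 50.40·(1700 − 390)/(390 − 10.00) = 173.7 L/s.

174 L/s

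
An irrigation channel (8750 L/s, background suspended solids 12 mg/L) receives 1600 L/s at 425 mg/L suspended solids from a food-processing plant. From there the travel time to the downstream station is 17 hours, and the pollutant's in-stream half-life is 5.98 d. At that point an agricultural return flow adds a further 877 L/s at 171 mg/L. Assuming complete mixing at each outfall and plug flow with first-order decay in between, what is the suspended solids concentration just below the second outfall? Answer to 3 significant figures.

Conservation of mass: C = (8750·12.00 + 1600·425.0) / 10350 = 785000/10350 = 75.85 mg/L; combined flow 10350 L/s.
Half-life 5.98 d → k = ln 2 / 5.98 = 0.1159 d⁻¹.
After decay, C = 75.85 × e^(−kt) = 75.85 × 0.9212 = 69.87 mg/L.
Second outfall: C = (10350·69.87 + 877.0·171.0)/11230 = 77.77 mg/L.

77.8 mg/L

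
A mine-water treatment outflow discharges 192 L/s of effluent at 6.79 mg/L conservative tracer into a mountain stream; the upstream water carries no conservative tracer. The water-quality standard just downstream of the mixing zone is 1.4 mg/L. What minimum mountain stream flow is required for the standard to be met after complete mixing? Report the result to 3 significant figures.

739 L/s

Set C_mix = 1.4: (Q·0 + 192.0·6.790) / (Q + 192.0) = 1.4
→ Q = 192.0·(6.790 − 1.4)/(1.4 − 0) = 739.2 L/s.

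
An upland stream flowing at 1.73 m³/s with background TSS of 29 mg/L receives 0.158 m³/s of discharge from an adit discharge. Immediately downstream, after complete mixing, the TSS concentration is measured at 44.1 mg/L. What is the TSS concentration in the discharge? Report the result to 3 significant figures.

209 mg/L

Mass balance: 1.730·29.00 + 0.1580·Cₑ = 1.888·44.10
→ Cₑ = (1.888·44.10 − 1.730·29.00) / 0.1580 = 209.4 mg/L.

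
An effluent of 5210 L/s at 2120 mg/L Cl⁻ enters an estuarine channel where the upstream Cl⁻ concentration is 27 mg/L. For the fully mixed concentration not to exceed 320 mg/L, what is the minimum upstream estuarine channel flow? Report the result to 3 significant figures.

Set C_mix = 320: (Q·27.00 + 5210·2120) / (Q + 5210) = 320
→ Q = 5210·(2120 − 320)/(320 − 27.00) = 32010 L/s.

32000 L/s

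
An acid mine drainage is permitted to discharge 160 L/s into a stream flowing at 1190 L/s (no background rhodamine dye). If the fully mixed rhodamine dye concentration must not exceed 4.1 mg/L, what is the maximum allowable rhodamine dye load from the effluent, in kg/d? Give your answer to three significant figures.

478 kg/d

Mass balance at the limit: 1190·0 + 160.0·Cₑ = 1350·4.1 → Cₑ = 34.59 mg/L.
160.0 L/s = 0.1600 m³/s. Load = 0.1600 m³/s × 34.59 g/m³ × 86 400 s/d = 478.2 kg/d.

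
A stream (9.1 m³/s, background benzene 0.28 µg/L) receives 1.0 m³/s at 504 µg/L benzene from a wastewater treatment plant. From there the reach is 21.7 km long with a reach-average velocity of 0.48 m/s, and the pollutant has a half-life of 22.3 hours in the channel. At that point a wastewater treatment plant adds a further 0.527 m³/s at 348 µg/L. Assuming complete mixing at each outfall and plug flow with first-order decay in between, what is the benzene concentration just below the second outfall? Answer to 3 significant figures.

49.5 µg/L

Mixed concentration C = ΣQC/ΣQ = (9.100·0.2800 + 1.000·504.0) / 10.10 = 506.5/10.10 = 50.15 µg/L; combined flow 10.10 m³/s.
Travel time t = 21.7·1000 / 0.48 = 45210 s = 12.56 h.
Half-life 22.3 h → k = ln 2 / 22.3 = 0.03108 h⁻¹ = 0.7460 d⁻¹.
After decay, C = 50.15 × e^(−kt) = 50.15 × 0.6768 = 33.95 µg/L.
At the second outfall, C = (10.10·33.95 + 0.5270·348.0) / (10.10 + 0.5270) = 49.52 µg/L.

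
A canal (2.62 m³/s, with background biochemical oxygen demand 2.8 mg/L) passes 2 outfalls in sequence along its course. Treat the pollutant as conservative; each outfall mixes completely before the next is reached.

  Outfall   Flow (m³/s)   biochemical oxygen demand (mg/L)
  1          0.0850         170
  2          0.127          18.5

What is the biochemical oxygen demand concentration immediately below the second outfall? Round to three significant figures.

8.52 mg/L

Below outfall 1: Q → 2.705 m³/s, C = (2.620·2.800 + 0.08500·170.0)/2.705 = 8.054 mg/L.
Below outfall 2: Q → 2.832 m³/s, C = (2.705·8.054 + 0.1270·18.50)/2.832 = 8.522 mg/L.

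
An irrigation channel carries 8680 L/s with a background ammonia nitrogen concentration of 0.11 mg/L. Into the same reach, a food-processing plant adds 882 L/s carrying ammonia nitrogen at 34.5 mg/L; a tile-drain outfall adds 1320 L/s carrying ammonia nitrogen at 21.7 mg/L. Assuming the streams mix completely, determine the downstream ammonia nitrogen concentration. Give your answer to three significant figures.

5.52 mg/L

Flow-weighted average: C = (8680·0.1100 + 882.0·34.50 + 1320·21.70) / 10880 = 60030/10880 = 5.516 mg/L.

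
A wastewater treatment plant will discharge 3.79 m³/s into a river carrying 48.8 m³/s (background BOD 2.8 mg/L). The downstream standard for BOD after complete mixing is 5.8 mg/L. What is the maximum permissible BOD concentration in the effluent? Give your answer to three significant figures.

At the limit, (Qr·Cr + Qe·Cₑ)/(Qr + Qe) = 5.8:
Cₑ = (52.59·5.8 − 48.80·2.800) / 3.790 = 44.43 mg/L.

44.4 mg/L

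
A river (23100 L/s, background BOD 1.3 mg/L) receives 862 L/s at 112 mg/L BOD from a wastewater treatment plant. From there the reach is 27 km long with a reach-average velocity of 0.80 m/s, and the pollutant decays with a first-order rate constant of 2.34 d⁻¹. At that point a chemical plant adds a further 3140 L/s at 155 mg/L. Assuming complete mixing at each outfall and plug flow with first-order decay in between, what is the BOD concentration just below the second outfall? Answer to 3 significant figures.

Mixed concentration C = ΣQC/ΣQ = (23100·1.300 + 862.0·112.0) / 23960 = 126600/23960 = 5.282 mg/L; combined flow 23960 L/s.
Travel time t = 27·1000 / 0.80 = 33750 s = 9.375 h.
After decay, C = 5.282 × e^(−kt) = 5.282 × 0.4009 = 2.118 mg/L.
At the second outfall, C = (23960·2.118 + 3140·155.0) / (23960 + 3140) = 19.83 mg/L.

19.8 mg/L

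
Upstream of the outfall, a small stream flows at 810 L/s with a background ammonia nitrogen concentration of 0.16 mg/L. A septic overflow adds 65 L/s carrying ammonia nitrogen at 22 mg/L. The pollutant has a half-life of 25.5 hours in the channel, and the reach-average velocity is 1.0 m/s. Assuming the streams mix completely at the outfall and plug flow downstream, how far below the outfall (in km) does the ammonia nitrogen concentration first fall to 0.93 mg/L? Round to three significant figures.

86.2 km

Mass balance: C = (810.0·0.1600 + 65.00·22.00) / 875.0 = 1560/875.0 = 1.782 mg/L.
Half-life 25.5 h → k = ln 2 / 25.5 = 0.02718 h⁻¹ = 0.6524 d⁻¹.
Set 1.782·exp(−k·t) = 0.93 → t = ln(1.782/0.93)/k = 86160 s = 23.93 h.
Distance = v·t = 1.0·86160 = 86160 m = 86.16 km.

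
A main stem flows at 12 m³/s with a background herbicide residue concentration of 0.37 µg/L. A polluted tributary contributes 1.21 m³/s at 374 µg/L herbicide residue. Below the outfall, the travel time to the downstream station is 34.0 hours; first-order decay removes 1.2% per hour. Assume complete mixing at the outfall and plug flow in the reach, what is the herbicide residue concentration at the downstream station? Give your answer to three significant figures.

Conservation of mass: C = (12.00·0.3700 + 1.210·374.0) / 13.21 = 457.0/13.21 = 34.59 µg/L.
1.2%/h lost → k = −ln(1 − 0.012) = 0.01207 h⁻¹.
After decay, C = 34.59 × e^(−kt) = 34.59 × 0.6633 = 22.95 µg/L.

22.9 µg/L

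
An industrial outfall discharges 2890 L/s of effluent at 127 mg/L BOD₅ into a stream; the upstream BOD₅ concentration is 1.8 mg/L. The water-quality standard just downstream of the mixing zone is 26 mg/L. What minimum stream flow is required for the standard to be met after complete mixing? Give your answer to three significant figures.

Set C_mix = 26: (Q·1.800 + 2890·127.0) / (Q + 2890) = 26
→ Q = 2890·(127.0 − 26)/(26 − 1.800) = 12060 L/s.

12100 L/s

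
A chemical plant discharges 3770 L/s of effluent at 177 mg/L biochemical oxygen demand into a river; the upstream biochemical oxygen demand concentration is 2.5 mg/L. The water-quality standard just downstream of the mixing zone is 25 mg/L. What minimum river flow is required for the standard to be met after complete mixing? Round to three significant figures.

Set C_mix = 25: (Q·2.500 + 3770·177.0) / (Q + 3770) = 25
→ Q = 3770·(177.0 − 25)/(25 − 2.500) = 25470 L/s.

25500 L/s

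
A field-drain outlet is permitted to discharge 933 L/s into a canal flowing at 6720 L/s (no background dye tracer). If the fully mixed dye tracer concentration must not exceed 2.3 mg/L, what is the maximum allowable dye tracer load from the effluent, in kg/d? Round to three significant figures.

Mass balance at the limit: 6720·0 + 933.0·Cₑ = 7653·2.3 → Cₑ = 18.87 mg/L.
933.0 L/s = 0.9330 m³/s. Load = 0.9330 m³/s × 18.87 g/m³ × 86 400 s/d = 1521 kg/d.

1520 kg/d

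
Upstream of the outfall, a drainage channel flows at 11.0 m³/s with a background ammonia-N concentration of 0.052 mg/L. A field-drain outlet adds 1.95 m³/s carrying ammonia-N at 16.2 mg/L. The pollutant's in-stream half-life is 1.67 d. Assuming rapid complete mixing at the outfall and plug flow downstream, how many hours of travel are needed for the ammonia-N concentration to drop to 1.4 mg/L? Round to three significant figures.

Flow-weighted average: C = (11.00·0.05200 + 1.950·16.20) / 12.95 = 32.16/12.95 = 2.484 mg/L.
Half-life 1.67 d → k = ln 2 / 1.67 = 0.4151 d⁻¹.
2.484·exp(−k·t) = 1.4 → t = ln(2.484/1.4)/k = 119300 s = 33.15 h.

33.1 h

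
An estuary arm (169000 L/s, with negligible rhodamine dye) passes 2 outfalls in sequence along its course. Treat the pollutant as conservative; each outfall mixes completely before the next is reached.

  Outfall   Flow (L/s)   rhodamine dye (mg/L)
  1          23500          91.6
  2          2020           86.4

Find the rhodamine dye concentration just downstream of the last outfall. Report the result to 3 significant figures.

After outfall 1: Q = 169000 + 23500 = 192500 L/s; C = (169000·0 + 23500·91.60)/192500 = 11.18 mg/L.
After outfall 2: Q = 192500 + 2020 = 194500 L/s; C = (192500·11.18 + 2020·86.40)/194500 = 11.96 mg/L.

12.0 mg/L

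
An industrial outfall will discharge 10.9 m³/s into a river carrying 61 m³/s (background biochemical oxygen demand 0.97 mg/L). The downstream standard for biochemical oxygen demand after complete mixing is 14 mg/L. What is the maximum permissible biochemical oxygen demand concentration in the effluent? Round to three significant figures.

At the limit, (Qr·Cr + Qe·Cₑ)/(Qr + Qe) = 14:
Cₑ = (71.90·14 − 61.00·0.9700) / 10.90 = 86.92 mg/L.

86.9 mg/L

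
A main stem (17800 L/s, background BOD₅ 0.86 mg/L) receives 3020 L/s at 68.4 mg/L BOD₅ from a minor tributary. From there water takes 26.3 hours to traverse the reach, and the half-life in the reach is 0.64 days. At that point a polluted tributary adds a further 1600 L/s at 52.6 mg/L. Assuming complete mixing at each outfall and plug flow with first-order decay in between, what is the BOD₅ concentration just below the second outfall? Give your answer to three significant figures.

Mixed concentration C = ΣQC/ΣQ = (17800·0.8600 + 3020·68.40) / 20820 = 221900/20820 = 10.66 mg/L; combined flow 20820 L/s.
Half-life 0.64 d → k = ln 2 / 0.64 = 1.083 d⁻¹.
First-order decay: C = 10.66·exp(−k·t) = 10.66·0.3052 = 3.252 mg/L.
Second outfall: C = (20820·3.252 + 1600·52.60)/22420 = 6.774 mg/L.

6.77 mg/L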